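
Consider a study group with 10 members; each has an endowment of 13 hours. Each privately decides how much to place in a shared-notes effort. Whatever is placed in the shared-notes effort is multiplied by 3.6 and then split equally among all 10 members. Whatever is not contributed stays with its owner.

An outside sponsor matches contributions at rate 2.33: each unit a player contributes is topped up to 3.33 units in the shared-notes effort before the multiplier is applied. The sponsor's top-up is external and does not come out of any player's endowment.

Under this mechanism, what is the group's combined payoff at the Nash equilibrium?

1558.44 hours

Under the mechanism each unit contributed yields 3.6 × 3.33 / 10 = 1.1988 back to its contributor per unit of net cost, which exceeds 1, making full contribution the dominant choice for everyone.
At the Nash equilibrium everyone contributes 13. Group total payoff = 3.6 × 3.33 × 130 = 1558.44.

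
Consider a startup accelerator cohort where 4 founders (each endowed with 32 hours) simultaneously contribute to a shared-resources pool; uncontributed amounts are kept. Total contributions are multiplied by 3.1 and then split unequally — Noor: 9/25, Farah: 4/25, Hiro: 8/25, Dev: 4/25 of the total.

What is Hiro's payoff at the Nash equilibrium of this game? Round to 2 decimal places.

Player j's private return per contributed unit is 3.1 × (j's share). Contributing is weakly dominant for j when that share is at least 1/3.1 = 0.3226, and contributing 0 is dominant otherwise.
Noor alone (share 9/25) is above the threshold, contributing 32; the remaining 3 contribute 0. Total contributed: 32.
Hiro keeps 32 and receives 3.1 × 32 × 8/25 = 31.74 from the shared-resources pool, for a payoff of 63.74.

63.74 hours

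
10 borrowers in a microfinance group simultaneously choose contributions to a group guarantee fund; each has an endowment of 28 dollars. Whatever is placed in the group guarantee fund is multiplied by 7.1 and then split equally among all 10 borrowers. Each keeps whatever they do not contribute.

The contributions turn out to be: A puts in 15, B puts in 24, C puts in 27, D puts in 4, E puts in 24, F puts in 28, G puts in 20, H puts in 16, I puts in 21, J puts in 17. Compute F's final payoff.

Total contributed: 15 + 24 + 27 + 4 + 24 + 28 + 20 + 16 + 21 + 17 = 196.
Each receives 7.1 × 196 / 10 = 139.16 from the group guarantee fund.
F keeps 28 − 28 = 0, so F's payoff is 0 + 139.16 = 139.16.

139.16 dollars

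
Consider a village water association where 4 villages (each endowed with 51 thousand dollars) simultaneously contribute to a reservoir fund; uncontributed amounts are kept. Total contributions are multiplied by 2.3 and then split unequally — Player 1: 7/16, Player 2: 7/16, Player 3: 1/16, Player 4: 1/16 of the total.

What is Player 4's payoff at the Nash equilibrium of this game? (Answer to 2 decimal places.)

65.66 thousand dollars

Each unit j contributes comes back to j as 2.3 × (j's share), so j prefers to contribute only if that share exceeds 1/2.3 = 0.4348; otherwise keeping the unit dominates.
The shares above 0.4348 belong to Player 1 and Player 2, contributing 51 each; the remaining 2 contribute 0. Total contributed: 102.
Player 4 keeps 51 and receives 2.3 × 102 × 1/16 = 14.66 from the reservoir fund, for a payoff of 65.66.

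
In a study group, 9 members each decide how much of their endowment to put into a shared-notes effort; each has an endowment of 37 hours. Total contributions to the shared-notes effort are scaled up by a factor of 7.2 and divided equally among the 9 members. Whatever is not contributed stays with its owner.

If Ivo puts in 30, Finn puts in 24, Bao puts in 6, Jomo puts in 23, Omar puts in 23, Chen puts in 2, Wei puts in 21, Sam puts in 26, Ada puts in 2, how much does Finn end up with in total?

Total contributed: 30 + 24 + 6 + 23 + 23 + 2 + 21 + 26 + 2 = 157.
Each receives 7.2 × 157 / 9 = 125.60 from the shared-notes effort.
Finn keeps 37 − 24 = 13, so Finn's payoff is 13 + 125.60 = 138.60.

138.60 hours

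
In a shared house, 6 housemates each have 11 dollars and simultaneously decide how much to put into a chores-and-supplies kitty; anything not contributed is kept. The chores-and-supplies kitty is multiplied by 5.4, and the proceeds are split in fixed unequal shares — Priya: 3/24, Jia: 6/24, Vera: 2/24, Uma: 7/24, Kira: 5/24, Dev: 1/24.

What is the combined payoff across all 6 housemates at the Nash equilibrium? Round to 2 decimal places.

Each unit j contributes comes back to j as 5.4 × (j's share), so j prefers to contribute only if that share exceeds 1/5.4 = 0.1852; otherwise keeping the unit dominates.
Jia, Uma and Kira are above the threshold, contributing 11 each; the remaining 3 contribute 0. Total contributed: 33.
The chores-and-supplies kitty pays out 5.4 × 33 = 178.20 in total (split across the unequal shares, but the aggregate is all that matters for the group sum).
The 3 free-riders keep 11 each, adding 33. Group total = 33 + 178.20 = 211.20.

211.20 dollars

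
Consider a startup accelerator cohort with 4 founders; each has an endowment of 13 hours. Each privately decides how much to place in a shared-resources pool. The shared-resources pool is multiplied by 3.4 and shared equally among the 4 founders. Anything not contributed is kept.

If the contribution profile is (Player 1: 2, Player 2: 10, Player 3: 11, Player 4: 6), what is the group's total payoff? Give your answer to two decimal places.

121.60 hours

Total contributed: 2 + 10 + 11 + 6 = 29; total kept: 4 × 13 − 29 = 23.
The shared-resources pool pays out 3.4 × 29 = 98.60 in aggregate.
Group total = 23 + 98.60 = 121.60.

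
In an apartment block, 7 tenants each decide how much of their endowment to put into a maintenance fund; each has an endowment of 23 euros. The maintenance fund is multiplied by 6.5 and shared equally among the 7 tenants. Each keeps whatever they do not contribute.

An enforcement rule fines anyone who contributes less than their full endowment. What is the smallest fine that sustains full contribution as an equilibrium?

1.64 euros

Given the others contribute fully, the best deviation is to contribute 0 (any partial contribution still incurs the fine and gives up units whose private return 0.9286 is below 1).
Deviating from 23 to 0 saves 23 euros but forfeits the deviator's share of the drop in the maintenance fund: 6.5/7 × 23 = 21.36.
So the deviation gain is 23 − 21.36 = 1.64, and the fine must be at least 1.64 euros to wipe it out.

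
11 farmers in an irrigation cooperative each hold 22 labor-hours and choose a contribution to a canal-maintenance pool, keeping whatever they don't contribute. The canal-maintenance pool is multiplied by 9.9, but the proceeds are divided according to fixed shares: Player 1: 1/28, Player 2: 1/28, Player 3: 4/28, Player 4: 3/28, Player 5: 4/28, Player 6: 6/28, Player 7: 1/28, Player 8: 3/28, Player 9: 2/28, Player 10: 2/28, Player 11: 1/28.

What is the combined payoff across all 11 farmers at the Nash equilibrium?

1221.00 labor-hours

For player j, contributing a unit is worthwhile iff 9.9 × (j's share) ≥ 1, i.e. iff j's share is at least 0.1010.
The shares above 0.1010 belong to Player 3, Player 4, Player 5, Player 6 and Player 8, contributing 22 each; the remaining 6 contribute 0. Total contributed: 110.
The canal-maintenance pool pays out 9.9 × 110 = 1089.00 in total (split across the unequal shares, but the aggregate is all that matters for the group sum).
The 6 free-riders keep 22 each, adding 132. Group total = 132 + 1089.00 = 1221.00.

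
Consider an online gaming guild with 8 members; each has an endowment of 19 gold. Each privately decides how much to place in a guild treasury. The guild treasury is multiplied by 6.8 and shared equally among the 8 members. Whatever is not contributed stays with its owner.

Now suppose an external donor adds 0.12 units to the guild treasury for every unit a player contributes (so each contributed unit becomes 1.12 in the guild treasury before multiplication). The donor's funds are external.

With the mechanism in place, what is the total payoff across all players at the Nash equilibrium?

152.00 gold

Even with the mechanism, each unit contributed returns only 6.8 × 1.12 / 8 = 0.9520 per unit of net cost, so contributing nothing is still dominant.
Everyone keeps their endowment and the group total is 8 × 19 = 152.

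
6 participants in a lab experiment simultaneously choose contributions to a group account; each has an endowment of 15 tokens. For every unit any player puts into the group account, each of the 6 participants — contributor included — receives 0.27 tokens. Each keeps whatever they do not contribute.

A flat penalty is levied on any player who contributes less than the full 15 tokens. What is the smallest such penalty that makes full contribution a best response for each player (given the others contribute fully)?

10.95 tokens

Given the others contribute fully, the best deviation is to contribute 0 (any partial contribution still incurs the fine and gives up units whose private return 0.27 is below 1).
Deviating from 15 to 0 saves 15 tokens but forfeits the deviator's share of the drop in the group account: 0.27 × 15 = 4.05.
So the deviation gain is 15 − 4.05 = 10.95, and the fine must be at least 10.95 tokens to wipe it out.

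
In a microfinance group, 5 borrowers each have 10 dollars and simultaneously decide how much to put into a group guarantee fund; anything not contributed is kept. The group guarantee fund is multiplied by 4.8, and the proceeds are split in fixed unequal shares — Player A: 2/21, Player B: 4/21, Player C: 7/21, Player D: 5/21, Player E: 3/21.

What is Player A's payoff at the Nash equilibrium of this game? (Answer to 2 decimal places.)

19.14 dollars

For player j, contributing a unit is worthwhile iff 4.8 × (j's share) ≥ 1, i.e. iff j's share is at least 0.2083.
Player C and Player D clear that bar, contributing 10 each; the remaining 3 contribute 0. Total contributed: 20.
Player A keeps 10 and receives 4.8 × 20 × 2/21 = 9.14 from the group guarantee fund, for a payoff of 19.14.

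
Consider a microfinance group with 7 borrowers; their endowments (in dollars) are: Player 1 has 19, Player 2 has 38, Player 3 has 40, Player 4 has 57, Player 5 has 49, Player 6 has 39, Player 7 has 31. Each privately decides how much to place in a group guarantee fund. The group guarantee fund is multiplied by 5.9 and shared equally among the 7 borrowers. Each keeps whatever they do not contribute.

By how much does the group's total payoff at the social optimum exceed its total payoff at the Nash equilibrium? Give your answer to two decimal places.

The private return per contributed unit is 5.9/7 = 0.8429 < 1 for every player regardless of endowment, so the Nash equilibrium is zero contribution and the group total is Σ E_j = 19 + 38 + 40 + 57 + 49 + 39 + 31 = 273.
Each contributed unit returns 5.900 to the group, so the social optimum is full contribution by everyone: group total = 5.900 × 273 = 1610.70.
Efficiency loss = (5.900 − 1) × 273 = 1337.70.

1337.70 dollars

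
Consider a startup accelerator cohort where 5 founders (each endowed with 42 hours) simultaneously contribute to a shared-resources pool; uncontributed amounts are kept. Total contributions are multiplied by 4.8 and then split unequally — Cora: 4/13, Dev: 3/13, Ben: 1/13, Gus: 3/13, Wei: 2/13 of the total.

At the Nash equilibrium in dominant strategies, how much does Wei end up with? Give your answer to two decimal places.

A player with share s gets back 4.8·s per unit contributed, so full contribution is dominant for anyone with s > 1/4.8 = 0.2083 and zero contribution is dominant for anyone below.
Cora, Dev and Gus clear that bar, contributing 42 each; the remaining 2 contribute 0. Total contributed: 126.
Wei keeps 42 and receives 4.8 × 126 × 2/13 = 93.05 from the shared-resources pool, for a payoff of 135.05.

135.05 hours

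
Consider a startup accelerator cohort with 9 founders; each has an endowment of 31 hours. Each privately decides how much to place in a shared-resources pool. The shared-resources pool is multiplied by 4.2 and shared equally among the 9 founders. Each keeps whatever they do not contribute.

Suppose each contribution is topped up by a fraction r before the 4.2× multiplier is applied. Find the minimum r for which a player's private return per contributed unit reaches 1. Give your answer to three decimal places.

With matching at rate r, one contributed unit becomes (1 + r) in the shared-resources pool and returns 4.2 × (1 + r) / 9 to the contributor.
Setting this equal to 1: 1 + r = 9/4.2 = 2.1429.
So the minimum matching rate is r = 2.1429 − 1 = 1.143.

1.143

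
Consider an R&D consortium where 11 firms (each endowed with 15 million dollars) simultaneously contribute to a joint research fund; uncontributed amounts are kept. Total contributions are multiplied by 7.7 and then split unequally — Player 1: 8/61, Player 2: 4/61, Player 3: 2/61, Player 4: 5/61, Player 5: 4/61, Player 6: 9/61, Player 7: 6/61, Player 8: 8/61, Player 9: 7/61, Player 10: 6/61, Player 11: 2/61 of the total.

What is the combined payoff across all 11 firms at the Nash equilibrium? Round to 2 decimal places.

466.50 million dollars

For player j, contributing a unit is worthwhile iff 7.7 × (j's share) ≥ 1, i.e. iff j's share is at least 0.1299.
Player 1, Player 6 and Player 8 are above the threshold, contributing 15 each; the remaining 8 contribute 0. Total contributed: 45.
The joint research fund pays out 7.7 × 45 = 346.50 in total (split across the unequal shares, but the aggregate is all that matters for the group sum).
The 8 free-riders keep 15 each, adding 120. Group total = 120 + 346.50 = 466.50.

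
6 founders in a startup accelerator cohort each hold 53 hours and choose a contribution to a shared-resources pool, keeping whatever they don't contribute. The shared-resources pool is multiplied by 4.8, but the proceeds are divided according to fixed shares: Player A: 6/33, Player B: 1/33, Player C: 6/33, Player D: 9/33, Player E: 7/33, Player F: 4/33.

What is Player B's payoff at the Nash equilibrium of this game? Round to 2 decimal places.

68.42 hours

Player j's private return per contributed unit is 4.8 × (j's share). Contributing is weakly dominant for j when that share is at least 1/4.8 = 0.2083, and contributing 0 is dominant otherwise.
Player D and Player E are above the threshold, contributing 53 each; the remaining 4 contribute 0. Total contributed: 106.
Player B keeps 53 and receives 4.8 × 106 × 1/33 = 15.42 from the shared-resources pool, for a payoff of 68.42.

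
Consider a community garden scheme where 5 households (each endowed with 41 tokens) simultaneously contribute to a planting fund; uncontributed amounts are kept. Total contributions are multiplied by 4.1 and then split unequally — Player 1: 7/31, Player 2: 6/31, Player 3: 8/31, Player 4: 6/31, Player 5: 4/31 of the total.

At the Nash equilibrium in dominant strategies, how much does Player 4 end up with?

For player j, contributing a unit is worthwhile iff 4.1 × (j's share) ≥ 1, i.e. iff j's share is at least 0.2439.
Player 3 alone (share 8/31) is above the threshold, contributing 41; the remaining 4 contribute 0. Total contributed: 41.
Player 4 keeps 41 and receives 4.1 × 41 × 6/31 = 32.54 from the planting fund, for a payoff of 73.54.

73.54 tokens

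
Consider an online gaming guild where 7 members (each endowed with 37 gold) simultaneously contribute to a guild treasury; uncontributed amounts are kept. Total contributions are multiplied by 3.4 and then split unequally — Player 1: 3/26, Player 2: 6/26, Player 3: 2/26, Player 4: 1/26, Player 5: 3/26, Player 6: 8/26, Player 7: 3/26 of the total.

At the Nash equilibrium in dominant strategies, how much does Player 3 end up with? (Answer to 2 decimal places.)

46.68 gold

Player j's private return per contributed unit is 3.4 × (j's share). Contributing is weakly dominant for j when that share is at least 1/3.4 = 0.2941, and contributing 0 is dominant otherwise.
Only Player 6 (8/26) clears that bar, contributing 37; the remaining 6 contribute 0. Total contributed: 37.
Player 3 keeps 37 and receives 3.4 × 37 × 2/26 = 9.68 from the guild treasury, for a payoff of 46.68.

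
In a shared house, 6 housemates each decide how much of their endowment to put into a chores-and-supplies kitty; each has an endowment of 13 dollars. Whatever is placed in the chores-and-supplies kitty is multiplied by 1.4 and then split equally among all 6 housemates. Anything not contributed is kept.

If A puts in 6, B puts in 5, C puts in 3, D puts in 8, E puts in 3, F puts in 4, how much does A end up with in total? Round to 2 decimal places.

Total contributed: 6 + 5 + 3 + 8 + 3 + 4 = 29.
Each receives 1.4 × 29 / 6 = 6.77 from the chores-and-supplies kitty.
A keeps 13 − 6 = 7, so A's payoff is 7 + 6.77 = 13.77.

13.77 dollars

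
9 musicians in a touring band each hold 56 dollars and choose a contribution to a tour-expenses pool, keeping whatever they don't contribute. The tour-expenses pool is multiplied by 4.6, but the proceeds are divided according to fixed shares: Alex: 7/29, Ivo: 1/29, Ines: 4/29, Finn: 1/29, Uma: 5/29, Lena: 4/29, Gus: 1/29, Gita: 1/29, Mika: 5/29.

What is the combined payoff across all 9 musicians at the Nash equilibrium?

705.60 dollars

Player j's private return per contributed unit is 4.6 × (j's share). Contributing is weakly dominant for j when that share is at least 1/4.6 = 0.2174, and contributing 0 is dominant otherwise.
Alex alone (share 7/29) is above the threshold, contributing 56; the remaining 8 contribute 0. Total contributed: 56.
The tour-expenses pool pays out 4.6 × 56 = 257.60 in total (split across the unequal shares, but the aggregate is all that matters for the group sum).
The 8 free-riders keep 56 each, adding 448. Group total = 448 + 257.60 = 705.60.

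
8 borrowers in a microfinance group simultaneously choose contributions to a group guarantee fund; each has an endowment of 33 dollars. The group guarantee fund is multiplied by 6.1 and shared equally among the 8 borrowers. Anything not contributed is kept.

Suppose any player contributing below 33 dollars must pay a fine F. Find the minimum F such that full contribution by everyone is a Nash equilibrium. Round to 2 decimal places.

Given the others contribute fully, the best deviation is to contribute 0 (any partial contribution still incurs the fine and gives up units whose private return 0.7625 is below 1).
Deviating from 33 to 0 saves 33 dollars but forfeits the deviator's share of the drop in the group guarantee fund: 6.1/8 × 33 = 25.16.
So the deviation gain is 33 − 25.16 = 7.84, and the fine must be at least 7.84 dollars to wipe it out.

7.84 dollars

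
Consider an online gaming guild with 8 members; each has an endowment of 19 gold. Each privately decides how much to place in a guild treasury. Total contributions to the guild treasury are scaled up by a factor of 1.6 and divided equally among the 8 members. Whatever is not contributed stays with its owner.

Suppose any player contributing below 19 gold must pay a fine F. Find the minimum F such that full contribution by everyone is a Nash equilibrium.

15.20 gold

Given the others contribute fully, the best deviation is to contribute 0 (any partial contribution still incurs the fine and gives up units whose private return 0.2000 is below 1).
Deviating from 19 to 0 saves 19 gold but forfeits the deviator's share of the drop in the guild treasury: 1.6/8 × 19 = 3.80.
So the deviation gain is 19 − 3.80 = 15.20, and the fine must be at least 15.20 gold to wipe it out.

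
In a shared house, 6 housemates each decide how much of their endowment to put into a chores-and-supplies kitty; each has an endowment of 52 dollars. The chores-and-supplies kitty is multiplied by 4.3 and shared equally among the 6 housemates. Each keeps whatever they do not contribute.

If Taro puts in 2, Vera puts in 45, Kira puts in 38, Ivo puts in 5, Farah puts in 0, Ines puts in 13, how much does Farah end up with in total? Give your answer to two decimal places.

125.82 dollars

Total contributed: 2 + 45 + 38 + 5 + 0 + 13 = 103.
Each receives 4.3 × 103 / 6 = 73.82 from the chores-and-supplies kitty.
Farah keeps 52 − 0 = 52, so Farah's payoff is 52 + 73.82 = 125.82.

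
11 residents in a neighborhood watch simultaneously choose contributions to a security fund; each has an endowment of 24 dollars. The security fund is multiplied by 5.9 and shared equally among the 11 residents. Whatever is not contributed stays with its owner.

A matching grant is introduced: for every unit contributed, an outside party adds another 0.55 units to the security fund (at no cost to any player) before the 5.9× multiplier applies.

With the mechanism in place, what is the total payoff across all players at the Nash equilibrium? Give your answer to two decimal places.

With the mechanism, a contributed unit returns 5.9 × 1.55 / 11 = 0.8314 per unit of net cost — still below 1 — so contributing 0 remains dominant for every player.
Everyone keeps their endowment and the group total is 11 × 24 = 264.

264.00 dollars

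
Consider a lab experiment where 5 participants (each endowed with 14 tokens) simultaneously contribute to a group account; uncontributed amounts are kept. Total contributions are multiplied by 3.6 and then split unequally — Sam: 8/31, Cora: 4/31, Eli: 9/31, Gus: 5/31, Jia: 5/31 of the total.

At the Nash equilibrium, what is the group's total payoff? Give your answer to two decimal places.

106.40 tokens

Player j's private return per contributed unit is 3.6 × (j's share). Contributing is weakly dominant for j when that share is at least 1/3.6 = 0.2778, and contributing 0 is dominant otherwise.
Eli alone (share 9/31) is above the threshold, contributing 14; the remaining 4 contribute 0. Total contributed: 14.
The group account pays out 3.6 × 14 = 50.40 in total (split across the unequal shares, but the aggregate is all that matters for the group sum).
The 4 free-riders keep 14 each, adding 56. Group total = 56 + 50.40 = 106.40.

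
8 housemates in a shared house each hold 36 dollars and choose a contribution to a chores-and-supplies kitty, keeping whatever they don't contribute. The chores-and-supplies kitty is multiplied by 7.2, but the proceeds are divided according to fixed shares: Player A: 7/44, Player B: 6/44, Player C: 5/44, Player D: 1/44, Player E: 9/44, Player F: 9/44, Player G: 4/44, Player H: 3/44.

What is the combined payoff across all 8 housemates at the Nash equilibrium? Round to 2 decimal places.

Player j's private return per contributed unit is 7.2 × (j's share). Contributing is weakly dominant for j when that share is at least 1/7.2 = 0.1389, and contributing 0 is dominant otherwise.
Player A, Player E and Player F are above the threshold, contributing 36 each; the remaining 5 contribute 0. Total contributed: 108.
The chores-and-supplies kitty pays out 7.2 × 108 = 777.60 in total (split across the unequal shares, but the aggregate is all that matters for the group sum).
The 5 free-riders keep 36 each, adding 180. Group total = 180 + 777.60 = 957.60.

957.60 dollars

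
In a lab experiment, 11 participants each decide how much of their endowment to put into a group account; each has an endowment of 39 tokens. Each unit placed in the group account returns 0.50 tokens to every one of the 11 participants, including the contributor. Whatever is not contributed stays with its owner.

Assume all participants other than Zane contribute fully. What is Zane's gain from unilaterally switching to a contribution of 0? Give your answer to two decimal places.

Switching from a contribution of 39 to 0 lets Zane keep an extra 39 tokens, but lowers the group account by 39, which costs Zane their own share of that drop: 0.50 × 39 = 19.50.
Net gain = 39 − 19.50 = 19.50. The private return per contributed unit (0.50) is below 1, so free-riding is indeed the best response regardless of what the others do.

19.50 tokens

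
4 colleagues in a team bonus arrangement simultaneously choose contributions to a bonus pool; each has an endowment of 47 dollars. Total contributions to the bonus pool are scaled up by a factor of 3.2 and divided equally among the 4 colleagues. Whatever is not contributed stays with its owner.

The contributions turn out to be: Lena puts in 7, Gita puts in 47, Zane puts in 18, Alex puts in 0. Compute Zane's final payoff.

86.60 dollars

Total contributed: 7 + 47 + 18 + 0 = 72.
Each receives 3.2 × 72 / 4 = 57.60 from the bonus pool.
Zane keeps 47 − 18 = 29, so Zane's payoff is 29 + 57.60 = 86.60.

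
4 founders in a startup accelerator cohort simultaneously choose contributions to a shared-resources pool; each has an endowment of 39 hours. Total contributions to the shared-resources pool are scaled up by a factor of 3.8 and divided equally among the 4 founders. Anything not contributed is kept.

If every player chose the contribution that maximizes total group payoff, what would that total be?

592.80 hours

Each contributed unit returns 3.800 to the group as a whole (0.9500 to each of 4 players), which exceeds 1, so the social optimum is full contribution: group total = 3.800 × 156 = 592.80.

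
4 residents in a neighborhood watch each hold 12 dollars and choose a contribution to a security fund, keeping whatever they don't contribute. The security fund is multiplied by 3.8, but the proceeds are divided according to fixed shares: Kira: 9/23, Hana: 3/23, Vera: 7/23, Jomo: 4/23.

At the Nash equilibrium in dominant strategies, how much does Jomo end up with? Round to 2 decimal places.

A player with share s gets back 3.8·s per unit contributed, so full contribution is dominant for anyone with s > 1/3.8 = 0.2632 and zero contribution is dominant for anyone below.
Kira and Vera clear that bar, contributing 12 each; the remaining 2 contribute 0. Total contributed: 24.
Jomo keeps 12 and receives 3.8 × 24 × 4/23 = 15.86 from the security fund, for a payoff of 27.86.

27.86 dollars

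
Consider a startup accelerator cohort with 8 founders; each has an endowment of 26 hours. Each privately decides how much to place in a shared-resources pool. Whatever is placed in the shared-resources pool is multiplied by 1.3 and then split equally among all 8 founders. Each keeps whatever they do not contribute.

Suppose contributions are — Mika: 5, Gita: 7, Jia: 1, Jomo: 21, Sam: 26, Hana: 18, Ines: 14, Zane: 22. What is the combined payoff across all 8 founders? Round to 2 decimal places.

242.20 hours

Total contributed: 5 + 7 + 1 + 21 + 26 + 18 + 14 + 22 = 114; total kept: 8 × 26 − 114 = 94.
The shared-resources pool pays out 1.3 × 114 = 148.20 in aggregate.
Group total = 94 + 148.20 = 242.20.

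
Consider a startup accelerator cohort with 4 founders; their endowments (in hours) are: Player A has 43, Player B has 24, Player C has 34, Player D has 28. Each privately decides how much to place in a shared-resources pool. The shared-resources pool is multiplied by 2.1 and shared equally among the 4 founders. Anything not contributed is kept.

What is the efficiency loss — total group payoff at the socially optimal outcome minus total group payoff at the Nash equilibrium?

141.90 hours

The private return per contributed unit is 2.1/4 = 0.5250 < 1 for every player regardless of endowment, so the Nash equilibrium is zero contribution and the group total is Σ E_j = 43 + 24 + 34 + 28 = 129.
Each contributed unit returns 2.100 to the group, so the social optimum is full contribution by everyone: group total = 2.100 × 129 = 270.90.
Efficiency loss = (2.100 − 1) × 129 = 141.90.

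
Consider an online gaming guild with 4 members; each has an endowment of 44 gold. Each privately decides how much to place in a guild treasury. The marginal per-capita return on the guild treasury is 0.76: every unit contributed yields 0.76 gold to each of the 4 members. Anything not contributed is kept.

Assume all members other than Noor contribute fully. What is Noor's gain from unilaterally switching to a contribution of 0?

10.56 gold

Switching from a contribution of 44 to 0 lets Noor keep an extra 44 gold, but lowers the guild treasury by 44, which costs Noor their own share of that drop: 0.76 × 44 = 33.44.
Net gain = 44 − 33.44 = 10.56. The private return per contributed unit (0.76) is below 1, so free-riding is indeed the best response regardless of what the others do.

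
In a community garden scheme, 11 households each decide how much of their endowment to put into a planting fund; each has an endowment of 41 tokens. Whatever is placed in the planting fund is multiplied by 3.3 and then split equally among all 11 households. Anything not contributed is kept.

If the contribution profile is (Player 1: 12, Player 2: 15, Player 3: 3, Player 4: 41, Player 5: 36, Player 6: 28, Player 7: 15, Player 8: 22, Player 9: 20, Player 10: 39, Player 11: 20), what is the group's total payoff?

1028.30 tokens

Total contributed: 12 + 15 + 3 + 41 + 36 + 28 + 15 + 22 + 20 + 39 + 20 = 251; total kept: 11 × 41 − 251 = 200.
The planting fund pays out 3.3 × 251 = 828.30 in aggregate.
Group total = 200 + 828.30 = 1028.30.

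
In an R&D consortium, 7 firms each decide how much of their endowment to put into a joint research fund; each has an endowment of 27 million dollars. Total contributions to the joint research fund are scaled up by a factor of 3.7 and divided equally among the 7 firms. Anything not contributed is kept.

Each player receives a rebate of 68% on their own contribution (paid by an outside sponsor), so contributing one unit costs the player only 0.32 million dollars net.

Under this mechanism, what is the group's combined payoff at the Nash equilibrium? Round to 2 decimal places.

827.82 million dollars

With the mechanism, a contributed unit returns (3.7/7) / 0.32 = 1.6518 per unit of net cost to the contributor — now above 1 — so contributing fully is weakly dominant for every player.
At the Nash equilibrium everyone contributes 27. Group total payoff = 7 × (27 × 0.68 + 3.7 × 27) = 827.82.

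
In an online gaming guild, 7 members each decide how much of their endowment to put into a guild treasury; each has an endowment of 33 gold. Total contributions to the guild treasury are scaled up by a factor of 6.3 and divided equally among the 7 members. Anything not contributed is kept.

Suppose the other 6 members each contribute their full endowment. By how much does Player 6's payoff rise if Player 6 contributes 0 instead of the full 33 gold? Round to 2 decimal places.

3.30 gold

Switching from a contribution of 33 to 0 lets Player 6 keep an extra 33 gold, but lowers the guild treasury by 33, which costs Player 6 their own share of that drop: 6.3/7 × 33 = 29.70.
Net gain = 33 − 29.70 = 3.30. The private return per contributed unit (0.9000) is below 1, so free-riding is indeed the best response regardless of what the others do.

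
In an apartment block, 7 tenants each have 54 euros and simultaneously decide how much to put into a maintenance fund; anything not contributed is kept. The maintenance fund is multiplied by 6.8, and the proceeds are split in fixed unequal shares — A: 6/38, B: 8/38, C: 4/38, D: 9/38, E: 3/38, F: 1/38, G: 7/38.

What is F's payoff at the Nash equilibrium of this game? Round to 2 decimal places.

92.65 euros

A player with share s gets back 6.8·s per unit contributed, so full contribution is dominant for anyone with s > 1/6.8 = 0.1471 and zero contribution is dominant for anyone below.
The shares above 0.1471 belong to A, B, D and G, contributing 54 each; the remaining 3 contribute 0. Total contributed: 216.
F keeps 54 and receives 6.8 × 216 × 1/38 = 38.65 from the maintenance fund, for a payoff of 92.65.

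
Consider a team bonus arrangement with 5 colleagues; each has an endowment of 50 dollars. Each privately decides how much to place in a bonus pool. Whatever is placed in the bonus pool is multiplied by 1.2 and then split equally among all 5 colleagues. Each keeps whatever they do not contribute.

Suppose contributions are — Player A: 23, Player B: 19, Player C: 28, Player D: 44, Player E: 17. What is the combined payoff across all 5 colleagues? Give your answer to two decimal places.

Total contributed: 23 + 19 + 28 + 44 + 17 = 131; total kept: 5 × 50 − 131 = 119.
The bonus pool pays out 1.2 × 131 = 157.20 in aggregate.
Group total = 119 + 157.20 = 276.20.

276.20 dollars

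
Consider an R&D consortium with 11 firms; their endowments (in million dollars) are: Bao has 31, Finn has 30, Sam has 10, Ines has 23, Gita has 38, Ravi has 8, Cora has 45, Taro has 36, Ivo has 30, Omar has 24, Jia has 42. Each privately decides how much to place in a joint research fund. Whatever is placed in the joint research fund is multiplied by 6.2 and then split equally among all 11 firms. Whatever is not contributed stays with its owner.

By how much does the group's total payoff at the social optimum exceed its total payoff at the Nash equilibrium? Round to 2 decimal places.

1648.40 million dollars

The private return per contributed unit is 6.2/11 = 0.5636 < 1 for every player regardless of endowment, so the Nash equilibrium is zero contribution and the group total is Σ E_j = 31 + 30 + 10 + 23 + 38 + 8 + 45 + 36 + 30 + 24 + 42 = 317.
Each contributed unit returns 6.200 to the group, so the social optimum is full contribution by everyone: group total = 6.200 × 317 = 1965.40.
Efficiency loss = (6.200 − 1) × 317 = 1648.40.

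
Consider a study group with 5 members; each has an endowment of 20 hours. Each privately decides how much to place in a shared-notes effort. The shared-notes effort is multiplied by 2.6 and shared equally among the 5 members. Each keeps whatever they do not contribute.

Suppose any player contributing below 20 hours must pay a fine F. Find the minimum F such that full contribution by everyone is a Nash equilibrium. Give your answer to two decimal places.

9.60 hours

Given the others contribute fully, the best deviation is to contribute 0 (any partial contribution still incurs the fine and gives up units whose private return 0.5200 is below 1).
Deviating from 20 to 0 saves 20 hours but forfeits the deviator's share of the drop in the shared-notes effort: 2.6/5 × 20 = 10.40.
So the deviation gain is 20 − 10.40 = 9.60, and the fine must be at least 9.60 hours to wipe it out.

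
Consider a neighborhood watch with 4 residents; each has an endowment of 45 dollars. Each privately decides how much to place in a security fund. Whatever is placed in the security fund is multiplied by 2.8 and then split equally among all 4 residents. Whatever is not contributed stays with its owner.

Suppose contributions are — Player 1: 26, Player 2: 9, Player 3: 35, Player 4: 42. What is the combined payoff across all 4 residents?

Total contributed: 26 + 9 + 35 + 42 = 112; total kept: 4 × 45 − 112 = 68.
The security fund pays out 2.8 × 112 = 313.60 in aggregate.
Group total = 68 + 313.60 = 381.60.

381.60 dollars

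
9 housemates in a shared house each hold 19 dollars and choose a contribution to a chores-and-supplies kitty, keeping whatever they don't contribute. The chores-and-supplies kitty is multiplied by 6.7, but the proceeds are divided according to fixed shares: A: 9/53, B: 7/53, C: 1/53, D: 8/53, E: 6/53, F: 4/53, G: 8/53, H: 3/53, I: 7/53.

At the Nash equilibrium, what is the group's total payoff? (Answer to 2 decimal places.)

For player j, contributing a unit is worthwhile iff 6.7 × (j's share) ≥ 1, i.e. iff j's share is at least 0.1493.
The shares above 0.1493 belong to A, D and G, contributing 19 each; the remaining 6 contribute 0. Total contributed: 57.
The chores-and-supplies kitty pays out 6.7 × 57 = 381.90 in total (split across the unequal shares, but the aggregate is all that matters for the group sum).
The 6 free-riders keep 19 each, adding 114. Group total = 114 + 381.90 = 495.90.

495.90 dollars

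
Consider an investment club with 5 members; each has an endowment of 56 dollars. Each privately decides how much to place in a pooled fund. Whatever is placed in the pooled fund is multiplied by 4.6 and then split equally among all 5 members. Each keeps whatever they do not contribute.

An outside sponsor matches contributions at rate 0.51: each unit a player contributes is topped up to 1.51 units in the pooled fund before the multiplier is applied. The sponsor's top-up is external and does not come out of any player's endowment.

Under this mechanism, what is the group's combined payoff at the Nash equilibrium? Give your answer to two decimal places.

1944.88 dollars

The effective private return per unit is now 4.6 × 1.51 / 5 = 1.3892 > 1, so every player's dominant strategy flips to full contribution.
So the Nash equilibrium is full contribution by all 5; the group earns 4.6 × 1.51 × 280 = 1944.88.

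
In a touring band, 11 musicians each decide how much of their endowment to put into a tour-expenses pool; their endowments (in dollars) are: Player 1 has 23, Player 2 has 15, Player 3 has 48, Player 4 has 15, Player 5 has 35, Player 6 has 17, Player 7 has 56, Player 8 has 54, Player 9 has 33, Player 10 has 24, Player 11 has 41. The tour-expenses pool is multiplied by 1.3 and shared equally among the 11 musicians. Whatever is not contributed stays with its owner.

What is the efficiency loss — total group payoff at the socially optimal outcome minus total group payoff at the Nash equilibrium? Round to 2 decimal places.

108.30 dollars

The private return per contributed unit is 1.3/11 = 0.1182 < 1 for every player regardless of endowment, so the Nash equilibrium is zero contribution and the group total is Σ E_j = 23 + 15 + 48 + 15 + 35 + 17 + 56 + 54 + 33 + 24 + 41 = 361.
Each contributed unit returns 1.300 to the group, so the social optimum is full contribution by everyone: group total = 1.300 × 361 = 469.30.
Efficiency loss = (1.300 − 1) × 361 = 108.30.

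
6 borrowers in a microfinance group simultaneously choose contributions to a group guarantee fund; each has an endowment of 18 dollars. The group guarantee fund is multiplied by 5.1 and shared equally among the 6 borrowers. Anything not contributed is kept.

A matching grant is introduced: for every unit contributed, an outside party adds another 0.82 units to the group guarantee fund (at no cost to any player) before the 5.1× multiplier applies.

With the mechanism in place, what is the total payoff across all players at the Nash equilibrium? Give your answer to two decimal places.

With the mechanism, a contributed unit returns 5.1 × 1.82 / 6 = 1.5470 per unit of net cost to the contributor — now above 1 — so contributing fully is weakly dominant for every player.
So the Nash equilibrium is full contribution by all 6; the group earns 5.1 × 1.82 × 108 = 1002.46.

1002.46 dollars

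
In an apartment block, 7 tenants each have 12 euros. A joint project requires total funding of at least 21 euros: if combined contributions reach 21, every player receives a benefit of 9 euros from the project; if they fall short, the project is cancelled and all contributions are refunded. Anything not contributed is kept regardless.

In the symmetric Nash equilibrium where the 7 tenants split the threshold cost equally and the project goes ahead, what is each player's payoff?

Equal share of the threshold: 21/7 = 3.
At this profile no one gains by cutting their contribution: any cut drops the total below 21, the project is cancelled, contributions are refunded, and the deviator ends with 12, which is less than 12 − 3 + 9 = 18. Contributing more than 3 just wastes the excess. So contributing exactly 3 is a best response.
Each player's payoff: 12 − 3 + 9 = 18.

18 euros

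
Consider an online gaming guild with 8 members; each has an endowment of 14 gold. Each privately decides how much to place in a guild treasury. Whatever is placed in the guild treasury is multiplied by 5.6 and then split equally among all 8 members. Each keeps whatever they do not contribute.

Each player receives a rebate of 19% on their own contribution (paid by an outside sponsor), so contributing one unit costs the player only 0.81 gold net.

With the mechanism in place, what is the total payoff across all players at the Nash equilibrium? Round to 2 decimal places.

112.00 gold

Even with the mechanism, each unit contributed returns only (5.6/8) / 0.81 = 0.8642 per unit of net cost, so contributing nothing is still dominant.
At the Nash equilibrium no one contributes; group total payoff = 8 × 14 = 112.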